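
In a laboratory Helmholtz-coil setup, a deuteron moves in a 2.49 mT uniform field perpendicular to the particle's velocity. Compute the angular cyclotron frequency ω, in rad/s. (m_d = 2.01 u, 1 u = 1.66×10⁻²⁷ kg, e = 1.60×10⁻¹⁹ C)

ω = qB/m = (1×1.60×10^-19)(2.49×10^-3) / (3.34×10^-27) = 1.19×10^5 rad/s.

ω ≈ 1.19×10^5 rad/s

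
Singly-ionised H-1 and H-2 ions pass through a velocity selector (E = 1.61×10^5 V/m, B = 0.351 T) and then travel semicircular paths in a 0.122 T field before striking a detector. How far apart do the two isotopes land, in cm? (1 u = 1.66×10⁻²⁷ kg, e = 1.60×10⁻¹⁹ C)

Both emerge at v = E/B₁ = 4.59×10^5 m/s.
r = mv/(qB₂), so r₁ = 0.0390 m and r₂ = 0.0780 m, giving Δr = 0.0390 m.
After a semicircle each ion lands a diameter 2r from the entry slit, so the separation is 2Δr = 0.0780 m.

Δd ≈ 7.80 cm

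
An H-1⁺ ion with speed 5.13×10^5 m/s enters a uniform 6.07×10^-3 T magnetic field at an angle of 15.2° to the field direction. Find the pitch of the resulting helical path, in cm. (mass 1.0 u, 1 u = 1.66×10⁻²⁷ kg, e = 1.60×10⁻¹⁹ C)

pitch ≈ 532 cm

The velocity component along B is v∥ = v cos15.2° = 4.95×10^5 m/s.
The cyclotron period T = 2πm/(qB) = 1.07×10^-5 s is set by m, q, B alone.
Pitch = v∥·T = (4.95×10^5)(1.07×10^-5) = 5.32 m.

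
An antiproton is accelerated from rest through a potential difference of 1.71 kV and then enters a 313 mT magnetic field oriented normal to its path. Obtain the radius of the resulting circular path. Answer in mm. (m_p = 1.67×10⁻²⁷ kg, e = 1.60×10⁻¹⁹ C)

The kinetic energy gained is K = qV = (1×1.60×10^-19)(1710) = 2.74×10^-16 J.
v = √(2K/m) = 5.72×10^5 m/s.
r = mv/(qB) = (1.67×10^-27)(5.72×10^5) / [(1×1.60×10^-19)(0.313)] = 0.0191 m.

r ≈ 19.1 mm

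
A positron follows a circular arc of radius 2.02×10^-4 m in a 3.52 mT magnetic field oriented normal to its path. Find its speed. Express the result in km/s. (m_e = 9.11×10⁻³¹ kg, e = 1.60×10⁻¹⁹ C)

From qvB = mv²/r, v = qBr/m.
v = (1×1.60×10^-19)(3.52×10^-3)(2.02×10^-4) / (9.11×10^-31) = 1.25×10^5 m/s.

v ≈ 125 km/s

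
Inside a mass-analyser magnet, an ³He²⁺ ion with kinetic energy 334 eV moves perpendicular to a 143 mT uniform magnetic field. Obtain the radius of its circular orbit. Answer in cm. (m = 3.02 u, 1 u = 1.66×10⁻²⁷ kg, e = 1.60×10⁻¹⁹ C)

Convert the energy: K = 334 eV = 5.34×10^-17 J.
v = √(2K/m) = √(2·5.34×10^-17/5.01×10^-27) = 1.46×10^5 m/s.
r = mv/(qB) = (5.01×10^-27)(1.46×10^5) / [(2×1.60×10^-19)(0.143)] = 0.0160 m.

r ≈ 1.60 cm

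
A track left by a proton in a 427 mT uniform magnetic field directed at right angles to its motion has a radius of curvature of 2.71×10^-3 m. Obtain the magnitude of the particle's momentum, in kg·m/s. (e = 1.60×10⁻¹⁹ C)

Since qvB = mv²/r, the momentum p = mv = qBr.
p = (1×1.60×10^-19)(0.427)(2.71×10^-3) = 1.85×10^-22 kg·m/s.

p ≈ 1.85×10^-22 kg·m/s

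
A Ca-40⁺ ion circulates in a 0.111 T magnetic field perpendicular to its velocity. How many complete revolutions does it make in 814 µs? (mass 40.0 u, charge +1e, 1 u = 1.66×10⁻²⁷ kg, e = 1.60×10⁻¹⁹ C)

T = 2πm/(qB) = 2π(6.64×10^-26) / [(1×1.60×10^-19)(0.111)] = 2.3491×10^-5 s.
N = t/T = 8.14×10^-4 / 2.3491×10^-5 ≈ 34.65, so 34 complete revolutions.

N = 34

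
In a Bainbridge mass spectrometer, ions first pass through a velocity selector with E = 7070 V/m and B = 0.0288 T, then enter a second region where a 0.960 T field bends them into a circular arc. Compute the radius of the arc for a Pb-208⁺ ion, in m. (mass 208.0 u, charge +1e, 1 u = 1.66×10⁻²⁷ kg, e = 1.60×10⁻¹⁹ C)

The selector passes v = E/B = 7070/0.0288 = 2.45×10^5 m/s.
In the deflection region, r = mv/(qB₂) = (3.45×10^-25)(2.45×10^5) / [(1×1.60×10^-19)(0.960)] = 0.552 m.

r ≈ 0.552 m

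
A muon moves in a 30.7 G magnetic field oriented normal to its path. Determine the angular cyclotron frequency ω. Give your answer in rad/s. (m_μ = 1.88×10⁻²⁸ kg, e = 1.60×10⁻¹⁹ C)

ω = qB/m = (1×1.60×10^-19)(3.07×10^-3) / (1.88×10^-28) = 2.61×10^6 rad/s.

ω ≈ 2.61×10^6 rad/s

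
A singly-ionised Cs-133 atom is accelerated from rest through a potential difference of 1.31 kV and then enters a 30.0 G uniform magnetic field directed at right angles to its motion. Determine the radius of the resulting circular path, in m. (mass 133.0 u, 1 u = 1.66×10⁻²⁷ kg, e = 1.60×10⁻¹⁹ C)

The kinetic energy gained is K = qV = (1×1.60×10^-19)(1310) = 2.10×10^-16 J.
v = √(2K/m) = 4.36×10^4 m/s.
r = mv/(qB) = (2.21×10^-25)(4.36×10^4) / [(1×1.60×10^-19)(3.00×10^-3)] = 20.0 m.

r ≈ 20.0 m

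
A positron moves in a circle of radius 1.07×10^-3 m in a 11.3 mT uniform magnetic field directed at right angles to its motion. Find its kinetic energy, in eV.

K ≈ 12.8 eV

v = qBr/m = (1×1.60×10^-19)(0.0113)(1.07×10^-3) / (9.11×10^-31) = 2.12×10^6 m/s.
K = ½mv² = 0.5·(9.11×10^-31)·(2.12×10^6)² = 2.05×10^-18 J = 12.8 eV.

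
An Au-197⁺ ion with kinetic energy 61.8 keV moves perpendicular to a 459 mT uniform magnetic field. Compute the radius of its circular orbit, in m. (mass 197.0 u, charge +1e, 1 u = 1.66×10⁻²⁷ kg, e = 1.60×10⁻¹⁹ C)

r ≈ 1.10 m

Convert the energy: K = 61.8 keV = 9.89×10^-15 J.
v = √(2K/m) = √(2·9.89×10^-15/3.27×10^-25) = 2.46×10^5 m/s.
r = mv/(qB) = (3.27×10^-25)(2.46×10^5) / [(1×1.60×10^-19)(0.459)] = 1.10 m.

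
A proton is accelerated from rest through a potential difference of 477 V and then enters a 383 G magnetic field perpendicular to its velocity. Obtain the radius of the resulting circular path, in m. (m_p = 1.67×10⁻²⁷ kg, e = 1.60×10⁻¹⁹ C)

r ≈ 0.0824 m

The kinetic energy gained is K = qV = (1×1.60×10^-19)(477) = 7.63×10^-17 J.
v = √(2K/m) = 3.02×10^5 m/s.
r = mv/(qB) = (1.67×10^-27)(3.02×10^5) / [(1×1.60×10^-19)(0.0383)] = 0.0824 m.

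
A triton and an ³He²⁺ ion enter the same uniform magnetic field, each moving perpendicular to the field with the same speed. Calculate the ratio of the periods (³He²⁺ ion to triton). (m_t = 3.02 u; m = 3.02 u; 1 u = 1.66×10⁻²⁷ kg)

T = 2πm/(qB) is independent of speed, so T₂/T₁ = (m₂/q₂)/(m₁/q₁).
T_{³He²⁺ ion}/T_{triton} = (5.01×10^-27/2e) / (5.01×10^-27/1e) = 0.500.

ratio ≈ 0.500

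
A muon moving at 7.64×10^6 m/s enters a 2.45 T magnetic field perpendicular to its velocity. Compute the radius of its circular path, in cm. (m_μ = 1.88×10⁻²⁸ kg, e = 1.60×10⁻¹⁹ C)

r ≈ 0.366 cm

The magnetic force provides the centripetal force: qvB = mv²/r, so r = mv/(qB).
r = (1.88×10^-28 kg)(7.64×10^6 m/s) / [(1×1.60×10^-19 C)(2.45 T)] = 3.66×10^-3 m.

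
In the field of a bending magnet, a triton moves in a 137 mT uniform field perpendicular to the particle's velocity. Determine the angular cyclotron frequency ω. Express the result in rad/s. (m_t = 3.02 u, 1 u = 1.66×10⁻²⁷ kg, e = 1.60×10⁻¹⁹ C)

ω = qB/m = (1×1.60×10^-19)(0.137) / (5.01×10^-27) = 4.37×10^6 rad/s.

ω ≈ 4.37×10^6 rad/s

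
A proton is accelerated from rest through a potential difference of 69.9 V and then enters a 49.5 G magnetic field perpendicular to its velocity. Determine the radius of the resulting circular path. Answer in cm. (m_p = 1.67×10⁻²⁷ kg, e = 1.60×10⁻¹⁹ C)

r ≈ 24.4 cm

The kinetic energy gained is K = qV = (1×1.60×10^-19)(69.9) = 1.12×10^-17 J.
v = √(2K/m) = 1.16×10^5 m/s.
r = mv/(qB) = (1.67×10^-27)(1.16×10^5) / [(1×1.60×10^-19)(4.95×10^-3)] = 0.244 m.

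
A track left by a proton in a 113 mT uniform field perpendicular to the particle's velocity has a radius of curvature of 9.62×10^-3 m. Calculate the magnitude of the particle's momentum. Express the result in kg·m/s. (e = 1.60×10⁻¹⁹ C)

p ≈ 1.74×10^-22 kg·m/s

Since qvB = mv²/r, the momentum p = mv = qBr.
p = (1×1.60×10^-19)(0.113)(9.62×10^-3) = 1.74×10^-22 kg·m/s.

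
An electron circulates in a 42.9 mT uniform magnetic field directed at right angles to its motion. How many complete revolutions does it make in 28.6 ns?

T = 2πm/(qB) = 2π(9.11×10^-31) / [(1×1.60×10^-19)(0.0429)] = 8.3391×10^-10 s.
N = t/T = 2.86×10^-8 / 8.3391×10^-10 ≈ 34.30, so 34 complete revolutions.

N = 34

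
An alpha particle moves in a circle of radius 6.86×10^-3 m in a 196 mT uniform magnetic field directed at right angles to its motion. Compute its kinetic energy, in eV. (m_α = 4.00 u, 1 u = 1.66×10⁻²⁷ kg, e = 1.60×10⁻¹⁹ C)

v = qBr/m = (2×1.60×10^-19)(0.196)(6.86×10^-3) / (6.64×10^-27) = 6.48×10^4 m/s.
K = ½mv² = 0.5·(6.64×10^-27)·(6.48×10^4)² = 1.39×10^-17 J = 87.1 eV.

K ≈ 87.1 eV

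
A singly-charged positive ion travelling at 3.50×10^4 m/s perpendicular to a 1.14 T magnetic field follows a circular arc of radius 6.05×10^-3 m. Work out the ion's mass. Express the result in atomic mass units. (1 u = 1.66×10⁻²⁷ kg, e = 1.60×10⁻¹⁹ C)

qvB = mv²/r ⇒ m = qBr/v.
m = (1×1.60×10^-19)(1.14)(6.05×10^-3) / (3.50×10^4) = 3.15×10^-26 kg = 19.0 u.

m ≈ 19.0 u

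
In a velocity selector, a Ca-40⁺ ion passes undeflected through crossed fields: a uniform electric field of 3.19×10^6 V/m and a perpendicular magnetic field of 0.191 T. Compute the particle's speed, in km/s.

For zero net force, qE = qvB, so v = E/B.
v = (3.19×10^6) / (0.191) = 1.67×10^7 m/s.

v ≈ 16700 km/s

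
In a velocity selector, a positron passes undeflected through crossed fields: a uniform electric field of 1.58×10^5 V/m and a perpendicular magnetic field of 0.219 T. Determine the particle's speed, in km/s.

v ≈ 721 km/s

For zero net force, qE = qvB, so v = E/B.
v = (1.58×10^5) / (0.219) = 7.21×10^5 m/s.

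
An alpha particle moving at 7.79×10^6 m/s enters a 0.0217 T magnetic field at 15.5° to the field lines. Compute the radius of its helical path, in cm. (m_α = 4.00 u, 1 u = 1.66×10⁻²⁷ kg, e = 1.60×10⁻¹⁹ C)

Only the perpendicular component v⊥ = v sin15.5° = 2.08×10^6 m/s is bent by the field.
r = m v⊥ /(qB) = (6.64×10^-27)(2.08×10^6) / [(2×1.60×10^-19)(0.0217)] = 1.99 m.

r ≈ 199 cm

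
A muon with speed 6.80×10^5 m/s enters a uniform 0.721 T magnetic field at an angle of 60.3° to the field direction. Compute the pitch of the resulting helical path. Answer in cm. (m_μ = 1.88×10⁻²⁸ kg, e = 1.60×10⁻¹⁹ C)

pitch ≈ 0.345 cm

The velocity component along B is v∥ = v cos60.3° = 3.37×10^5 m/s.
The cyclotron period T = 2πm/(qB) = 1.02×10^-8 s is set by m, q, B alone.
Pitch = v∥·T = (3.37×10^5)(1.02×10^-8) = 3.45×10^-3 m.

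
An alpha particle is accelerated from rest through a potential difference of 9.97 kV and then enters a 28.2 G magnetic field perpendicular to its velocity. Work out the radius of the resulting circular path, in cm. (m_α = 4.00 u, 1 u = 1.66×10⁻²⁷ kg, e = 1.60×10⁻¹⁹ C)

The kinetic energy gained is K = qV = (2×1.60×10^-19)(9970) = 3.19×10^-15 J.
v = √(2K/m) = 9.80×10^5 m/s.
r = mv/(qB) = (6.64×10^-27)(9.80×10^5) / [(2×1.60×10^-19)(2.82×10^-3)] = 7.21 m.

r ≈ 721 cm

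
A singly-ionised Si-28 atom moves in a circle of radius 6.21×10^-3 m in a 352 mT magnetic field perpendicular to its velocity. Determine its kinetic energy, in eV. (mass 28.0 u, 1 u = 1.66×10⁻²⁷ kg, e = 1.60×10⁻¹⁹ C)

K ≈ 8.22 eV

v = qBr/m = (1×1.60×10^-19)(0.352)(6.21×10^-3) / (4.65×10^-26) = 7520 m/s.
K = ½mv² = 0.5·(4.65×10^-26)·(7520)² = 1.32×10^-18 J = 8.22 eV.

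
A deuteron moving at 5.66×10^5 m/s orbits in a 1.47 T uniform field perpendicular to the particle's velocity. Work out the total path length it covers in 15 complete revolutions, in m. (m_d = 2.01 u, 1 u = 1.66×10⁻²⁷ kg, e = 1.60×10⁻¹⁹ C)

L ≈ 0.757 m

r = mv/(qB) = 8.03×10^-3 m, so one revolution covers 2πr = 0.0505 m.
In 15 revolutions: L = 15·2πr = 0.757 m.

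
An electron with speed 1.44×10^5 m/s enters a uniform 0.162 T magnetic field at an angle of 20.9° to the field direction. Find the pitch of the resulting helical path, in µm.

The velocity component along B is v∥ = v cos20.9° = 1.35×10^5 m/s.
The cyclotron period T = 2πm/(qB) = 2.21×10^-10 s is set by m, q, B alone.
Pitch = v∥·T = (1.35×10^5)(2.21×10^-10) = 2.97×10^-5 m.

pitch ≈ 29.7 µm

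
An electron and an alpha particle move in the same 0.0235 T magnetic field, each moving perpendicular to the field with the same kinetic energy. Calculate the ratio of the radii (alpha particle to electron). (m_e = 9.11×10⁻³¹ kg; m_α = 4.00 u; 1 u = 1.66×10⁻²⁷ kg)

ratio ≈ 42.7

r = √(2mK)/(qB) ⇒ at equal K, r ∝ √m/q.
r_{alpha particle}/r_{electron} = 42.7.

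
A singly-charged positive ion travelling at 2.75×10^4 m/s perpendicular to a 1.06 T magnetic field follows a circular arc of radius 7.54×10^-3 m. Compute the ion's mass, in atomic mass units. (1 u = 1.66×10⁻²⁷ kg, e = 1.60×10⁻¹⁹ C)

qvB = mv²/r ⇒ m = qBr/v.
m = (1×1.60×10^-19)(1.06)(7.54×10^-3) / (2.75×10^4) = 4.65×10^-26 kg = 28.0 u.

m ≈ 28.0 u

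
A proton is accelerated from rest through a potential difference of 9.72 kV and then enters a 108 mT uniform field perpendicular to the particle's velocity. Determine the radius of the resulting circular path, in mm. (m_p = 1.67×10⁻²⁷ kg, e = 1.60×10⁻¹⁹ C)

The kinetic energy gained is K = qV = (1×1.60×10^-19)(9720) = 1.56×10^-15 J.
v = √(2K/m) = 1.36×10^6 m/s.
r = mv/(qB) = (1.67×10^-27)(1.36×10^6) / [(1×1.60×10^-19)(0.108)] = 0.132 m.

r ≈ 132 mm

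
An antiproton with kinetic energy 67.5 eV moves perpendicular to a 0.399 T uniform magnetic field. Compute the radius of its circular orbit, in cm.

r ≈ 0.298 cm

Convert the energy: K = 67.5 eV = 1.08×10^-17 J.
v = √(2K/m) = √(2·1.08×10^-17/1.67×10^-27) = 1.14×10^5 m/s.
r = mv/(qB) = (1.67×10^-27)(1.14×10^5) / [(1×1.60×10^-19)(0.399)] = 2.98×10^-3 m.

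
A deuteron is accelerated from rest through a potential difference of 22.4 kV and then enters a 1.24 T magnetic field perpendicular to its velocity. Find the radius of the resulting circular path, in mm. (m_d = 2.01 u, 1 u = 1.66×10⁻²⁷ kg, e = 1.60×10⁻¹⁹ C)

The kinetic energy gained is K = qV = (1×1.60×10^-19)(2.24×10^4) = 3.58×10^-15 J.
v = √(2K/m) = 1.47×10^6 m/s.
r = mv/(qB) = (3.34×10^-27)(1.47×10^6) / [(1×1.60×10^-19)(1.24)] = 0.0246 m.

r ≈ 24.6 mm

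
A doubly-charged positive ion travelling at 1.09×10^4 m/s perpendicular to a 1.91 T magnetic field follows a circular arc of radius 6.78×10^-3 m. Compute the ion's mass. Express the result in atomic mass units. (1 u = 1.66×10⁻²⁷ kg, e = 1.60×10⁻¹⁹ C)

qvB = mv²/r ⇒ m = qBr/v.
m = (2×1.60×10^-19)(1.91)(6.78×10^-3) / (1.09×10^4) = 3.80×10^-25 kg = 229 u.

m ≈ 229 u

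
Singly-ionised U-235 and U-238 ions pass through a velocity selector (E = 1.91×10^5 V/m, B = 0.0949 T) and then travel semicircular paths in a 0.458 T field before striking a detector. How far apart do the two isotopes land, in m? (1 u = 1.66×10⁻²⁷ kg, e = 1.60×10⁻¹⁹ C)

Both emerge at v = E/B₁ = 2.01×10^6 m/s.
r = mv/(qB₂), so r₁ = 10.714 m and r₂ = 10.851 m, giving Δr = 0.137 m.
After a semicircle each ion lands a diameter 2r from the entry slit, so the separation is 2Δr = 0.274 m.

Δd ≈ 0.274 m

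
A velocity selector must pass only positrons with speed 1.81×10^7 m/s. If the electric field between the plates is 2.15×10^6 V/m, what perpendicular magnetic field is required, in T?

qE = qvB ⇒ B = E/v = (2.15×10^6) / (1.81×10^7) = 0.119 T.

B ≈ 0.119 T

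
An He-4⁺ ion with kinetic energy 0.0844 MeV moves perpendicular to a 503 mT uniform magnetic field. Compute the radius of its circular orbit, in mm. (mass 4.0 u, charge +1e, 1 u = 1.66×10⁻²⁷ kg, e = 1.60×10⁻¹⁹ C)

r ≈ 166 mm

Convert the energy: K = 0.0844 MeV = 1.35×10^-14 J.
v = √(2K/m) = √(2·1.35×10^-14/6.64×10^-27) = 2.02×10^6 m/s.
r = mv/(qB) = (6.64×10^-27)(2.02×10^6) / [(1×1.60×10^-19)(0.503)] = 0.166 m.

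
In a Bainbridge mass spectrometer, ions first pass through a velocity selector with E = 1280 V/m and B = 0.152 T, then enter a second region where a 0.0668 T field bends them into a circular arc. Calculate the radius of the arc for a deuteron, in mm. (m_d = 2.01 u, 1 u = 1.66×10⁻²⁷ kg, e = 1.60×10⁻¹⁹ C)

r ≈ 2.63 mm

The selector passes v = E/B = 1280/0.152 = 8420 m/s.
In the deflection region, r = mv/(qB₂) = (3.34×10^-27)(8420) / [(1×1.60×10^-19)(0.0668)] = 2.63×10^-3 m.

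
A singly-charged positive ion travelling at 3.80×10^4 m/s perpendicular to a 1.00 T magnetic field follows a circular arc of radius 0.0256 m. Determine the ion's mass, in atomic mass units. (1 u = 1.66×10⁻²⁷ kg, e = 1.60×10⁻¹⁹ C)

qvB = mv²/r ⇒ m = qBr/v.
m = (1×1.60×10^-19)(1.00)(0.0256) / (3.80×10^4) = 1.08×10^-25 kg = 64.9 u.

m ≈ 64.9 u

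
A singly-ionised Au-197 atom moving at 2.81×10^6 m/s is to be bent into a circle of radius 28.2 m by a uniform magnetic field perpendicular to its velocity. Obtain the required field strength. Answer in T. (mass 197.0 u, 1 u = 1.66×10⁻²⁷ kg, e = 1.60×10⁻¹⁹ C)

B ≈ 0.204 T

qvB = mv²/r gives B = mv/(qr).
B = (3.27×10^-25)(2.81×10^6) / [(1×1.60×10^-19)(28.2)] = 0.204 T.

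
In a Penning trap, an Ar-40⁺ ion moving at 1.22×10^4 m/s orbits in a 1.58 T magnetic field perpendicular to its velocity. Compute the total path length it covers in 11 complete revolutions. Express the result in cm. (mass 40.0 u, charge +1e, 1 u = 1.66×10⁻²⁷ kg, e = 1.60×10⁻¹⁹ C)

r = mv/(qB) = 3.20×10^-3 m, so one revolution covers 2πr = 0.0201 m.
In 11 revolutions: L = 11·2πr = 0.221 m.

L ≈ 22.1 cm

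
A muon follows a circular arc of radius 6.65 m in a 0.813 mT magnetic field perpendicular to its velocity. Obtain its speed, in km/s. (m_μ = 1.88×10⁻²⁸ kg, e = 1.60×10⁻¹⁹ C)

v ≈ 4600 km/s

From qvB = mv²/r, v = qBr/m.
v = (1×1.60×10^-19)(8.13×10^-4)(6.65) / (1.88×10^-28) = 4.60×10^6 m/s.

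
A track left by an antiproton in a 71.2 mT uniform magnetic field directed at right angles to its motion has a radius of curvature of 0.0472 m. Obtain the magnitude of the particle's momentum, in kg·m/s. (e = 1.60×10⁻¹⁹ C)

Since qvB = mv²/r, the momentum p = mv = qBr.
p = (1×1.60×10^-19)(0.0712)(0.0472) = 5.38×10^-22 kg·m/s.

p ≈ 5.38×10^-22 kg·m/s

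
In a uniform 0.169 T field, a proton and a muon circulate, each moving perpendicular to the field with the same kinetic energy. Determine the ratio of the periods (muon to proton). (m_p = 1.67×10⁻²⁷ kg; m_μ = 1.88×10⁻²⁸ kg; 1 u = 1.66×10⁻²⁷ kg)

ratio ≈ 0.113

T = 2πm/(qB) is independent of speed, so T₂/T₁ = (m₂/q₂)/(m₁/q₁).
T_{muon}/T_{proton} = (1.88×10^-28/1e) / (1.67×10^-27/1e) = 0.113.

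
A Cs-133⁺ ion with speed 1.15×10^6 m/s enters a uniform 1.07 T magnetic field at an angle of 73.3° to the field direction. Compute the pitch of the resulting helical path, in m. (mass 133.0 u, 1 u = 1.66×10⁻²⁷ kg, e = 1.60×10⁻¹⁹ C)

pitch ≈ 2.68 m

The velocity component along B is v∥ = v cos73.3° = 3.30×10^5 m/s.
The cyclotron period T = 2πm/(qB) = 8.10×10^-6 s is set by m, q, B alone.
Pitch = v∥·T = (3.30×10^5)(8.10×10^-6) = 2.68 m.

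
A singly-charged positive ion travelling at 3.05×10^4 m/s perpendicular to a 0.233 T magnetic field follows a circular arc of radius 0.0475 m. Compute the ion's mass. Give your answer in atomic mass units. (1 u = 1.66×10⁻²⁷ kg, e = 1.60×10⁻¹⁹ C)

qvB = mv²/r ⇒ m = qBr/v.
m = (1×1.60×10^-19)(0.233)(0.0475) / (3.05×10^4) = 5.81×10^-26 kg = 35.0 u.

m ≈ 35.0 u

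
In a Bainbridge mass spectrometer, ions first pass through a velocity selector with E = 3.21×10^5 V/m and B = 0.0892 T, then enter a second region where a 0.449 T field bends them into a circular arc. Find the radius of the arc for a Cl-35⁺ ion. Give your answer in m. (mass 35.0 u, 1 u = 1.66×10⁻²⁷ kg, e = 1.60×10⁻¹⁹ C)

The selector passes v = E/B = 3.21×10^5/0.0892 = 3.60×10^6 m/s.
In the deflection region, r = mv/(qB₂) = (5.81×10^-26)(3.60×10^6) / [(1×1.60×10^-19)(0.449)] = 2.91 m.

r ≈ 2.91 m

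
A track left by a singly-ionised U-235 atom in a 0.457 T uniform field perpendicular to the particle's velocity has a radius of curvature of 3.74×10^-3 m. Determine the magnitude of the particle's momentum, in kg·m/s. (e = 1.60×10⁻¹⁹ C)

Since qvB = mv²/r, the momentum p = mv = qBr.
p = (1×1.60×10^-19)(0.457)(3.74×10^-3) = 2.73×10^-22 kg·m/s.

p ≈ 2.73×10^-22 kg·m/s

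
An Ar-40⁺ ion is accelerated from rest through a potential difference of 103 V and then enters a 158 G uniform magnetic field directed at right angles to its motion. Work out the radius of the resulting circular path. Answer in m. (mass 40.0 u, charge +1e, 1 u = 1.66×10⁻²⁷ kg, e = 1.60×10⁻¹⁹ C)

r ≈ 0.585 m

The kinetic energy gained is K = qV = (1×1.60×10^-19)(103) = 1.65×10^-17 J.
v = √(2K/m) = 2.23×10^4 m/s.
r = mv/(qB) = (6.64×10^-26)(2.23×10^4) / [(1×1.60×10^-19)(0.0158)] = 0.585 m.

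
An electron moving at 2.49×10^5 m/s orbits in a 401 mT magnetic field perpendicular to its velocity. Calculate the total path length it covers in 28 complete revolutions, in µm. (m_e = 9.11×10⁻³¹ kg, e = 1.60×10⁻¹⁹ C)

r = mv/(qB) = 3.54×10^-6 m, so one revolution covers 2πr = 2.22×10^-5 m.
In 28 revolutions: L = 28·2πr = 6.22×10^-4 m.

L ≈ 622 µm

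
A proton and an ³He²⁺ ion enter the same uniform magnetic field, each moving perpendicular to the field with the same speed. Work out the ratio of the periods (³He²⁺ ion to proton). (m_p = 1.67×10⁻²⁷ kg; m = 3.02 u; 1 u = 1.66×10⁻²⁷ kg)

ratio ≈ 1.50

T = 2πm/(qB) is independent of speed, so T₂/T₁ = (m₂/q₂)/(m₁/q₁).
T_{³He²⁺ ion}/T_{proton} = (5.01×10^-27/2e) / (1.67×10^-27/1e) = 1.50.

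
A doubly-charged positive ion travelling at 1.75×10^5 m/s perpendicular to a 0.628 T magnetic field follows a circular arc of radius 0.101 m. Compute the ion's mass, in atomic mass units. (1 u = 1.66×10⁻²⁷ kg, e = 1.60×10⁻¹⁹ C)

qvB = mv²/r ⇒ m = qBr/v.
m = (2×1.60×10^-19)(0.628)(0.101) / (1.75×10^5) = 1.16×10^-25 kg = 69.9 u.

m ≈ 69.9 u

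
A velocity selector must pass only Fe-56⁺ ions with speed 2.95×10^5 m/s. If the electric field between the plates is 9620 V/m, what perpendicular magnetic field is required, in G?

qE = qvB ⇒ B = E/v = (9620) / (2.95×10^5) = 0.0326 T.

B ≈ 326 G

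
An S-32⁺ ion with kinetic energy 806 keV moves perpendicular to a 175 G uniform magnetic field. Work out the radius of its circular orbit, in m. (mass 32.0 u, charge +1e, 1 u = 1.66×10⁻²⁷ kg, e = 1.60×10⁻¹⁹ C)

Convert the energy: K = 806 keV = 1.29×10^-13 J.
v = √(2K/m) = √(2·1.29×10^-13/5.31×10^-26) = 2.20×10^6 m/s.
r = mv/(qB) = (5.31×10^-26)(2.20×10^6) / [(1×1.60×10^-19)(0.0175)] = 41.8 m.

r ≈ 41.8 m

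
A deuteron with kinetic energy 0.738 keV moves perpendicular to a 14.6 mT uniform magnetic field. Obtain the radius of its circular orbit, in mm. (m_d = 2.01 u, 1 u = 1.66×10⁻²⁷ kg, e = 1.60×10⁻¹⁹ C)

Convert the energy: K = 0.738 keV = 1.18×10^-16 J.
v = √(2K/m) = √(2·1.18×10^-16/3.34×10^-27) = 2.66×10^5 m/s.
r = mv/(qB) = (3.34×10^-27)(2.66×10^5) / [(1×1.60×10^-19)(0.0146)] = 0.380 m.

r ≈ 380 mm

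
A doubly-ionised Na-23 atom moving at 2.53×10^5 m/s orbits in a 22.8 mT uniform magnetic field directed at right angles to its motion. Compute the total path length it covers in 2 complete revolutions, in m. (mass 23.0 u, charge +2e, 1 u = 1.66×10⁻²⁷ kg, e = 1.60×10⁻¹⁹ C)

L ≈ 16.6 m

r = mv/(qB) = 1.32 m, so one revolution covers 2πr = 8.32 m.
In 2 revolutions: L = 2·2πr = 16.6 m.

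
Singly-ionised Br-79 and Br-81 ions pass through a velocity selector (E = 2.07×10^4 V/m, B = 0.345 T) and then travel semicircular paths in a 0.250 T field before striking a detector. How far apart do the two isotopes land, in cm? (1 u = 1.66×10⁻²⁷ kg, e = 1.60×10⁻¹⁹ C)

Δd ≈ 0.996 cm

Both emerge at v = E/B₁ = 6.00×10^4 m/s.
r = mv/(qB₂), so r₁ = 0.19671 m and r₂ = 0.20169 m, giving Δr = 4.98×10^-3 m.
After a semicircle each ion lands a diameter 2r from the entry slit, so the separation is 2Δr = 9.96×10^-3 m.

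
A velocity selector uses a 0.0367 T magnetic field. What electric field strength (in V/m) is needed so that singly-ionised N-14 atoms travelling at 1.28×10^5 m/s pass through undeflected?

E ≈ 4700 V/m

qE = qvB ⇒ E = vB = (1.28×10^5)(0.0367) = 4700 V/m.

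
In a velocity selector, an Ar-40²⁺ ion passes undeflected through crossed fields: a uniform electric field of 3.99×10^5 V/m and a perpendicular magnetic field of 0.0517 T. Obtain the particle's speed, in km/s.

For zero net force, qE = qvB, so v = E/B.
v = (3.99×10^5) / (0.0517) = 7.72×10^6 m/s.

v ≈ 7720 km/s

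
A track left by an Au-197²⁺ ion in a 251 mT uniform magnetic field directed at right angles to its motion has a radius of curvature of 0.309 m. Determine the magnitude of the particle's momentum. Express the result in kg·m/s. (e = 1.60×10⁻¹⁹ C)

Since qvB = mv²/r, the momentum p = mv = qBr.
p = (2×1.60×10^-19)(0.251)(0.309) = 2.48×10^-20 kg·m/s.

p ≈ 2.48×10^-20 kg·m/s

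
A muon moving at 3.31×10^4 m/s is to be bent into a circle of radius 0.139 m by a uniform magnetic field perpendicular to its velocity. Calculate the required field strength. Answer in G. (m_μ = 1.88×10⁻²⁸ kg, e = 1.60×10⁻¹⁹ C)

B ≈ 2.80 G

qvB = mv²/r gives B = mv/(qr).
B = (1.88×10^-28)(3.31×10^4) / [(1×1.60×10^-19)(0.139)] = 2.80×10^-4 T.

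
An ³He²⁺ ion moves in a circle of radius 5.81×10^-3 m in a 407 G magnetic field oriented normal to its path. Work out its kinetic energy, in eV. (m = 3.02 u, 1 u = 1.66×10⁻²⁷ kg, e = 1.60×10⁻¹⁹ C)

v = qBr/m = (2×1.60×10^-19)(0.0407)(5.81×10^-3) / (5.01×10^-27) = 1.51×10^4 m/s.
K = ½mv² = 0.5·(5.01×10^-27)·(1.51×10^4)² = 5.71×10^-19 J = 3.57 eV.

K ≈ 3.57 eV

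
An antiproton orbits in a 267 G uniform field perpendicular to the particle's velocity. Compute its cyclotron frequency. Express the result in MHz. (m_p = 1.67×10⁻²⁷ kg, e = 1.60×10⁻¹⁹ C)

f = qB/(2πm) = (1×1.60×10^-19)(0.0267) / [2π(1.67×10^-27)] = 4.07×10^5 Hz.

f ≈ 0.407 MHz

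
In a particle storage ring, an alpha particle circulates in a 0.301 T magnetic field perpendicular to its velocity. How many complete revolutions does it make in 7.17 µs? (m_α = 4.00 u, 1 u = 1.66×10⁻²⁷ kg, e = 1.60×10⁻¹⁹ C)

N = 16

T = 2πm/(qB) = 2π(6.64×10^-27) / [(2×1.60×10^-19)(0.301)] = 4.3314×10^-7 s.
N = t/T = 7.17×10^-6 / 4.3314×10^-7 ≈ 16.55, so 16 complete revolutions.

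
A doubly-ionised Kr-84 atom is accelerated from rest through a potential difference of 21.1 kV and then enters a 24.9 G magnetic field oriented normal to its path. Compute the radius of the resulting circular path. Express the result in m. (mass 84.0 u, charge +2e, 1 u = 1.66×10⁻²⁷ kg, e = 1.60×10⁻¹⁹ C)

r ≈ 54.5 m

The kinetic energy gained is K = qV = (2×1.60×10^-19)(2.11×10^4) = 6.75×10^-15 J.
v = √(2K/m) = 3.11×10^5 m/s.
r = mv/(qB) = (1.39×10^-25)(3.11×10^5) / [(2×1.60×10^-19)(2.49×10^-3)] = 54.5 m.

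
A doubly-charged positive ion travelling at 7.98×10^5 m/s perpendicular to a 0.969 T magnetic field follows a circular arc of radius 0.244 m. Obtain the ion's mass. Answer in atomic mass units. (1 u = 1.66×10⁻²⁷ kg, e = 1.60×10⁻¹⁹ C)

qvB = mv²/r ⇒ m = qBr/v.
m = (2×1.60×10^-19)(0.969)(0.244) / (7.98×10^5) = 9.48×10^-26 kg = 57.1 u.

m ≈ 57.1 u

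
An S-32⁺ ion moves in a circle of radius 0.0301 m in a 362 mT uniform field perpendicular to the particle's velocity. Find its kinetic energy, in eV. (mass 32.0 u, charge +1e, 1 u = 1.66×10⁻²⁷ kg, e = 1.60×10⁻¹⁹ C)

K ≈ 179 eV

v = qBr/m = (1×1.60×10^-19)(0.362)(0.0301) / (5.31×10^-26) = 3.28×10^4 m/s.
K = ½mv² = 0.5·(5.31×10^-26)·(3.28×10^4)² = 2.86×10^-17 J = 179 eV.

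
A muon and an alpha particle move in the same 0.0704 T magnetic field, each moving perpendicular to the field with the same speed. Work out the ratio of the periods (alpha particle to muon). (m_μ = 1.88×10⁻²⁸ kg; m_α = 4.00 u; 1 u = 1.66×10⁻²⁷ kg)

ratio ≈ 17.7

T = 2πm/(qB) is independent of speed, so T₂/T₁ = (m₂/q₂)/(m₁/q₁).
T_{alpha particle}/T_{muon} = (6.64×10^-27/2e) / (1.88×10^-28/1e) = 17.7.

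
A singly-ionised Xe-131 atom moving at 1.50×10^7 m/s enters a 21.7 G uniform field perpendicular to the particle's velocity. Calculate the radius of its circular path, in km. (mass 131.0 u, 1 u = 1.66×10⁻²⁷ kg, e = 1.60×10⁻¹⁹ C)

The magnetic force provides the centripetal force: qvB = mv²/r, so r = mv/(qB).
r = (2.17×10^-25 kg)(1.50×10^7 m/s) / [(1×1.60×10^-19 C)(2.17×10^-3 T)] = 9390 m.

r ≈ 9.39 km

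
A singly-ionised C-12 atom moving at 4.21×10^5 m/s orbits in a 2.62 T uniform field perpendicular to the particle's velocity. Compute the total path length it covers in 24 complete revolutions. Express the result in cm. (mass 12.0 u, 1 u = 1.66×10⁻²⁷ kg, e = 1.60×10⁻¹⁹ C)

L ≈ 302 cm

r = mv/(qB) = 0.0200 m, so one revolution covers 2πr = 0.126 m.
In 24 revolutions: L = 24·2πr = 3.02 m.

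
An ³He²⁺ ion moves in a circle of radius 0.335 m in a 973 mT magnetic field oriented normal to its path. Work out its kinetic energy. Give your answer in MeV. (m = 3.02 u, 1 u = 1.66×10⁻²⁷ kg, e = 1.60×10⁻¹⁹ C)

K ≈ 6.78 MeV

v = qBr/m = (2×1.60×10^-19)(0.973)(0.335) / (5.01×10^-27) = 2.08×10^7 m/s.
K = ½mv² = 0.5·(5.01×10^-27)·(2.08×10^7)² = 1.09×10^-12 J = 6.78 MeV.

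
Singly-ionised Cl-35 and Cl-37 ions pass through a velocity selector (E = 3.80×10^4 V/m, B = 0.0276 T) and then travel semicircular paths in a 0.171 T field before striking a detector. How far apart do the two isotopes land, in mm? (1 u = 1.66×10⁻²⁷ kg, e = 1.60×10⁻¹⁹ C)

Both emerge at v = E/B₁ = 1.38×10^6 m/s.
r = mv/(qB₂), so r₁ = 2.924 m and r₂ = 3.091 m, giving Δr = 0.167 m.
After a semicircle each ion lands a diameter 2r from the entry slit, so the separation is 2Δr = 0.334 m.

Δd ≈ 334 mm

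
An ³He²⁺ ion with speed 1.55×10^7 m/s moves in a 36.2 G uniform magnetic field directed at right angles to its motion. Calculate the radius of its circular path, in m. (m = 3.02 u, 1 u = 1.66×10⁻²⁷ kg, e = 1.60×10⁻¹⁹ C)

The magnetic force provides the centripetal force: qvB = mv²/r, so r = mv/(qB).
r = (5.01×10^-27 kg)(1.55×10^7 m/s) / [(2×1.60×10^-19 C)(3.62×10^-3 T)] = 67.1 m.

r ≈ 67.1 m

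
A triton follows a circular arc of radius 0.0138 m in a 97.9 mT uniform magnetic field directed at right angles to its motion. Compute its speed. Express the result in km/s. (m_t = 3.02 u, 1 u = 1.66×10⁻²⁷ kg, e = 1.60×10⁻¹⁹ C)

v ≈ 43.1 km/s

From qvB = mv²/r, v = qBr/m.
v = (1×1.60×10^-19)(0.0979)(0.0138) / (5.01×10^-27) = 4.31×10^4 m/s.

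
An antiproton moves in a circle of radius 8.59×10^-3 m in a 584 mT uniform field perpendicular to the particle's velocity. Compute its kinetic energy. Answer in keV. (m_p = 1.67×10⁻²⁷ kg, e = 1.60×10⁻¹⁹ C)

K ≈ 1.21 keV

v = qBr/m = (1×1.60×10^-19)(0.584)(8.59×10^-3) / (1.67×10^-27) = 4.81×10^5 m/s.
K = ½mv² = 0.5·(1.67×10^-27)·(4.81×10^5)² = 1.93×10^-16 J = 1.21 keV.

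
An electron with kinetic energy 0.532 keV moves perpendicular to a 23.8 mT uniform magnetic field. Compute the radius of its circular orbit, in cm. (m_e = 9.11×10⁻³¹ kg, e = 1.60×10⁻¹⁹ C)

r ≈ 0.327 cm

Convert the energy: K = 0.532 keV = 8.51×10^-17 J.
v = √(2K/m) = √(2·8.51×10^-17/9.11×10^-31) = 1.37×10^7 m/s.
r = mv/(qB) = (9.11×10^-31)(1.37×10^7) / [(1×1.60×10^-19)(0.0238)] = 3.27×10^-3 m.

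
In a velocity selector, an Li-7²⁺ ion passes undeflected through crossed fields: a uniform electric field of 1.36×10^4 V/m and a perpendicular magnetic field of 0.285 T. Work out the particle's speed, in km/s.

v ≈ 47.7 km/s

For zero net force, qE = qvB, so v = E/B.
v = (1.36×10^4) / (0.285) = 4.77×10^4 m/s.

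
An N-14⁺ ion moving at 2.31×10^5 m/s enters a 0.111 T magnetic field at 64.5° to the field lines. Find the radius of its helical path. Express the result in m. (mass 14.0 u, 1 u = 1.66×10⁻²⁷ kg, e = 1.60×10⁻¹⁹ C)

Only the perpendicular component v⊥ = v sin64.5° = 2.08×10^5 m/s is bent by the field.
r = m v⊥ /(qB) = (2.32×10^-26)(2.08×10^5) / [(1×1.60×10^-19)(0.111)] = 0.273 m.

r ≈ 0.273 m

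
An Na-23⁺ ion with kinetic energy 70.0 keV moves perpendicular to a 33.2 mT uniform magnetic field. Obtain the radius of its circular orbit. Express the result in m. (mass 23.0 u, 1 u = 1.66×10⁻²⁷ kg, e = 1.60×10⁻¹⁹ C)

r ≈ 5.51 m

Convert the energy: K = 70.0 keV = 1.12×10^-14 J.
v = √(2K/m) = √(2·1.12×10^-14/3.82×10^-26) = 7.66×10^5 m/s.
r = mv/(qB) = (3.82×10^-26)(7.66×10^5) / [(1×1.60×10^-19)(0.0332)] = 5.51 m.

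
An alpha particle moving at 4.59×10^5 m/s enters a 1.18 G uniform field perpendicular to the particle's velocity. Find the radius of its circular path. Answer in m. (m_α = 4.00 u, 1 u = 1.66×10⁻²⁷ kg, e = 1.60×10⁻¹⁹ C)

r ≈ 80.7 m

The magnetic force provides the centripetal force: qvB = mv²/r, so r = mv/(qB).
r = (6.64×10^-27 kg)(4.59×10^5 m/s) / [(2×1.60×10^-19 C)(1.18×10^-4 T)] = 80.7 m.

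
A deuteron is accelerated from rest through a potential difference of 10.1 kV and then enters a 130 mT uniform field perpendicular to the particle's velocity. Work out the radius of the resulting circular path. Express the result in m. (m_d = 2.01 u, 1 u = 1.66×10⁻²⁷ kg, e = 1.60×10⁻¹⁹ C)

r ≈ 0.158 m

The kinetic energy gained is K = qV = (1×1.60×10^-19)(1.01×10^4) = 1.62×10^-15 J.
v = √(2K/m) = 9.84×10^5 m/s.
r = mv/(qB) = (3.34×10^-27)(9.84×10^5) / [(1×1.60×10^-19)(0.130)] = 0.158 m.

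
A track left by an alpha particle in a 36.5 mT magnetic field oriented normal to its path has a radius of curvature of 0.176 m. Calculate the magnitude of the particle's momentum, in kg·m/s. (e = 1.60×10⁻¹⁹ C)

Since qvB = mv²/r, the momentum p = mv = qBr.
p = (2×1.60×10^-19)(0.0365)(0.176) = 2.06×10^-21 kg·m/s.

p ≈ 2.06×10^-21 kg·m/s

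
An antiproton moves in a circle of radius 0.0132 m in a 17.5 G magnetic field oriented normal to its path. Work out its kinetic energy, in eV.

v = qBr/m = (1×1.60×10^-19)(1.75×10^-3)(0.0132) / (1.67×10^-27) = 2210 m/s.
K = ½mv² = 0.5·(1.67×10^-27)·(2210)² = 4.09×10^-21 J = 0.0256 eV.

K ≈ 0.0256 eV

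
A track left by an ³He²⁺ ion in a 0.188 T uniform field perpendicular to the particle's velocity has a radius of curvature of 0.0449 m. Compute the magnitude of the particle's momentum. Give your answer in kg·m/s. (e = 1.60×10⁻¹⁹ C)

p ≈ 2.70×10^-21 kg·m/s

Since qvB = mv²/r, the momentum p = mv = qBr.
p = (2×1.60×10^-19)(0.188)(0.0449) = 2.70×10^-21 kg·m/s.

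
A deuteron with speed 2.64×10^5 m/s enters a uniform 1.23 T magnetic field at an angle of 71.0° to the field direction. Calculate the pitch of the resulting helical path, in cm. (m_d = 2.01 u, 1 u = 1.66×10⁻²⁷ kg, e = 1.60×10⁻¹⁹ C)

pitch ≈ 0.916 cm

The velocity component along B is v∥ = v cos71.0° = 8.59×10^4 m/s.
The cyclotron period T = 2πm/(qB) = 1.07×10^-7 s is set by m, q, B alone.
Pitch = v∥·T = (8.59×10^4)(1.07×10^-7) = 9.16×10^-3 m.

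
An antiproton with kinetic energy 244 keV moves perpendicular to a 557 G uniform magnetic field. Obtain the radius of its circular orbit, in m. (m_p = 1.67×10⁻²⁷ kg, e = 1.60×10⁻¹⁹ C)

r ≈ 1.28 m

Convert the energy: K = 244 keV = 3.90×10^-14 J.
v = √(2K/m) = √(2·3.90×10^-14/1.67×10^-27) = 6.84×10^6 m/s.
r = mv/(qB) = (1.67×10^-27)(6.84×10^6) / [(1×1.60×10^-19)(0.0557)] = 1.28 m.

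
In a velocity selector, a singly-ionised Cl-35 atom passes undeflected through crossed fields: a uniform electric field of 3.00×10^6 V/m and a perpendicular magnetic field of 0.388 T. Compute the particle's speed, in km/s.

v ≈ 7730 km/s

For zero net force, qE = qvB, so v = E/B.
v = (3.00×10^6) / (0.388) = 7.73×10^6 m/s.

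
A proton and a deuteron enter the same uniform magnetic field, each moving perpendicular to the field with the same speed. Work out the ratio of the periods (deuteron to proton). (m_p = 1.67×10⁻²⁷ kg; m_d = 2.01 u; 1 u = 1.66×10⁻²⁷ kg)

ratio ≈ 2.00

T = 2πm/(qB) is independent of speed, so T₂/T₁ = (m₂/q₂)/(m₁/q₁).
T_{deuteron}/T_{proton} = (3.34×10^-27/1e) / (1.67×10^-27/1e) = 2.00.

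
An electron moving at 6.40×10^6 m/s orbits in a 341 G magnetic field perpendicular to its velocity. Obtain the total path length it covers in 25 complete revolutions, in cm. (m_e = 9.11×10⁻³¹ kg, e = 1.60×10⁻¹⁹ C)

L ≈ 16.8 cm

r = mv/(qB) = 1.07×10^-3 m, so one revolution covers 2πr = 6.71×10^-3 m.
In 25 revolutions: L = 25·2πr = 0.168 m.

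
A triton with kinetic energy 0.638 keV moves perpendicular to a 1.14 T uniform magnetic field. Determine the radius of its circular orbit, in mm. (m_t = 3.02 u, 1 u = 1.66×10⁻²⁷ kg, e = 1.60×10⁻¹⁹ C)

r ≈ 5.55 mm

Convert the energy: K = 0.638 keV = 1.02×10^-16 J.
v = √(2K/m) = √(2·1.02×10^-16/5.01×10^-27) = 2.02×10^5 m/s.
r = mv/(qB) = (5.01×10^-27)(2.02×10^5) / [(1×1.60×10^-19)(1.14)] = 5.55×10^-3 m.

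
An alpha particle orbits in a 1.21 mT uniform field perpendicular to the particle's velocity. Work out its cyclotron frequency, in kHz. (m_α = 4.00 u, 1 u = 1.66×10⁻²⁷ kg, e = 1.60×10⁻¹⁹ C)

f = qB/(2πm) = (2×1.60×10^-19)(1.21×10^-3) / [2π(6.64×10^-27)] = 9280 Hz.

f ≈ 9.28 kHz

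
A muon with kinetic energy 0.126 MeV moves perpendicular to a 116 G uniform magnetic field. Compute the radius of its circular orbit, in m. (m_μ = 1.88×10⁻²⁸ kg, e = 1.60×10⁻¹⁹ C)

r ≈ 1.48 m

Convert the energy: K = 0.126 MeV = 2.02×10^-14 J.
v = √(2K/m) = √(2·2.02×10^-14/1.88×10^-28) = 1.46×10^7 m/s.
r = mv/(qB) = (1.88×10^-28)(1.46×10^7) / [(1×1.60×10^-19)(0.0116)] = 1.48 m.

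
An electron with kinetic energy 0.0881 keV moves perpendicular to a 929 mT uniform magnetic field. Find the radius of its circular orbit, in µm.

Convert the energy: K = 0.0881 keV = 1.41×10^-17 J.
v = √(2K/m) = √(2·1.41×10^-17/9.11×10^-31) = 5.56×10^6 m/s.
r = mv/(qB) = (9.11×10^-31)(5.56×10^6) / [(1×1.60×10^-19)(0.929)] = 3.41×10^-5 m.

r ≈ 34.1 µm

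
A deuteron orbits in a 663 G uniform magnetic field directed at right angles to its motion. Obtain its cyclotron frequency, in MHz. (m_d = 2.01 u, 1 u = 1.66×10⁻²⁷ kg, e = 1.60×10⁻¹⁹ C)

f = qB/(2πm) = (1×1.60×10^-19)(0.0663) / [2π(3.34×10^-27)] = 5.06×10^5 Hz.

f ≈ 0.506 MHz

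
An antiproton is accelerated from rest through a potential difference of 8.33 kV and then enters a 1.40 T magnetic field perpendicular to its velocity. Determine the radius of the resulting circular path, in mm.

The kinetic energy gained is K = qV = (1×1.60×10^-19)(8330) = 1.33×10^-15 J.
v = √(2K/m) = 1.26×10^6 m/s.
r = mv/(qB) = (1.67×10^-27)(1.26×10^6) / [(1×1.60×10^-19)(1.40)] = 9.42×10^-3 m.

r ≈ 9.42 mm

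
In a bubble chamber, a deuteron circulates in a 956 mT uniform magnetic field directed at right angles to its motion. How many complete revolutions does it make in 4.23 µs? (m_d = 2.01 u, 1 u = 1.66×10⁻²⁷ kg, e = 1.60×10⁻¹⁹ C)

T = 2πm/(qB) = 2π(3.3366×10^-27) / [(1×1.60×10^-19)(0.956)] = 1.3706×10^-7 s.
N = t/T = 4.23×10^-6 / 1.3706×10^-7 ≈ 30.86, so 30 complete revolutions.

N = 30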